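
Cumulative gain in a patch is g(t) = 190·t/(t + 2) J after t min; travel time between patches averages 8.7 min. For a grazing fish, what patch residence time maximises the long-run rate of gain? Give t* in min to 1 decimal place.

4.2 min

Optimal t* satisfies g'(t*) = g(t*)/(T + t*).
g'(t) = 190·2/(t + 2)². Setting 190·2/(t+2)² = 190t/[(t+2)(8.7+t)] gives 2(8.7+t) = t(t+2), so t² = 2×8.7 = 17.4.
t* = √17.4 = 4.171 min.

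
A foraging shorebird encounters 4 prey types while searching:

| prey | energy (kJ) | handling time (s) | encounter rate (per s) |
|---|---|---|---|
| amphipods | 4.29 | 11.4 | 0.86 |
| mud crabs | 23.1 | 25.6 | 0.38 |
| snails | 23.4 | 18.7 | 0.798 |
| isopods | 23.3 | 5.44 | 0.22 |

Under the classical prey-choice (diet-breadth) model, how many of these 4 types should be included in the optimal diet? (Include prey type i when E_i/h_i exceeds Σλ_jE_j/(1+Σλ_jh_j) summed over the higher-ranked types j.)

1

Profitabilities (E/h, kJ/s): isopods 4.28, snails 1.25, mud crabs 0.902, amphipods 0.376. Add prey in this order while the next type's profitability exceeds the intake rate on those already taken.
Rate on top 1: 2.333. snails: 1.25 < 2.333 → exclude; stop.
Optimal diet: isopods — 1 of 4 types.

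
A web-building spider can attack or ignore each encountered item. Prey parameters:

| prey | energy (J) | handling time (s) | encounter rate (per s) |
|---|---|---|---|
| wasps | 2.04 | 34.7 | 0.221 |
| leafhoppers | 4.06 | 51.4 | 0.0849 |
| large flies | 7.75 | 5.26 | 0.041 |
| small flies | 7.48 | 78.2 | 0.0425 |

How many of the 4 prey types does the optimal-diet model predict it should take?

1

Rank by E/h (J/s): large flies 1.47, small flies 0.0957, leafhoppers 0.079, wasps 0.0588. Include each in turn until the next type's E/h falls below the running intake rate.
Rate on top 1: 0.2614. small flies: 0.0957 < 0.2614 → exclude; stop.
Optimal diet: large flies — 1 of 4 types.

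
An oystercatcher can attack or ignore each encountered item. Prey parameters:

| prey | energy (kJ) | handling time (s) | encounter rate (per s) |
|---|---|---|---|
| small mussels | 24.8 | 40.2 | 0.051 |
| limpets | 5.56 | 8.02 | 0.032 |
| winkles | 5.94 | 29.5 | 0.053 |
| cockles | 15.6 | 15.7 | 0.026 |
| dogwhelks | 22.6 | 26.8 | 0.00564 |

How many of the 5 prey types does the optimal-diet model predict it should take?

E/h in descending order: cockles 0.994, dogwhelks 0.843, limpets 0.693, small mussels 0.617, winkles 0.201 kJ/s. The optimal diet is the largest prefix of this list for which every included type satisfies E_i/h_i > R on the types above it.
Rate on top 1: 0.288. dogwhelks: 0.843 > 0.288 → include.
Rate on top 2: 0.3418. limpets: 0.693 > 0.3418 → include.
Rate on top 3: 0.3915. small mussels: 0.617 > 0.3915 → include.
Rate on top 4: 0.511. winkles: 0.201 < 0.511 → exclude; stop.
Optimal diet: cockles, dogwhelks, limpets, small mussels — 4 of 5 types.

4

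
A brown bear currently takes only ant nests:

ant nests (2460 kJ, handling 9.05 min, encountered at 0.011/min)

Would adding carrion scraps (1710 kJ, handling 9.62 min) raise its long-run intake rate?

Yes

Current rate: (0.011×2460)/(1 + 0.011×9.05) = 24.61 kJ/min.
Profitability of carrion scraps: 1710/9.62 = 177.8 kJ/min.
Since 177.8 > R, including carrion scraps increases the long-run rate.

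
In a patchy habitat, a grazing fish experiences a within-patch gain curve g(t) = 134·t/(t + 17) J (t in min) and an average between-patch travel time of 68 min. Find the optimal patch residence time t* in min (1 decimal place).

By the marginal value theorem, leave when the instantaneous gain rate g'(t) equals the habitat-wide average g(t)/(T + t).
g'(t) = 134·17/(t + 17)². Setting 134·17/(t+17)² = 134t/[(t+17)(68+t)] gives 17(68+t) = t(t+17), so t² = 17×68 = 1156.
t* = √1156 = 34 min.

34.0 min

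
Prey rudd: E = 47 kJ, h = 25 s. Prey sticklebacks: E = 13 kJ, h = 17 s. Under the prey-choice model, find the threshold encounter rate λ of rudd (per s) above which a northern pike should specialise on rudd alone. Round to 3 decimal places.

0.027 per s

At the threshold, the rate on rudd alone equals the profitability of sticklebacks: λ·47/(1 + λ·25) = 13/17 = 0.7647.
Rearranging, λ(47 − 0.7647×25) = 0.7647, so λ = 0.7647/27.88 = 0.02743 per s.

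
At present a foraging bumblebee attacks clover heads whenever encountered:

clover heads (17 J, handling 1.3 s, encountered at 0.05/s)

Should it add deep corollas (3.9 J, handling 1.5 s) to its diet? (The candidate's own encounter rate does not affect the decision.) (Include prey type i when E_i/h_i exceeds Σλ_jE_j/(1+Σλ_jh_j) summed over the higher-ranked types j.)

Yes

Intake rate on the current diet: R = (0.05×17) / (1 + 0.05×1.3) = 0.85/1.065 = 0.7981 J/s.
deep corollas: E/h = 3.9/1.5 = 2.6 J/s.
Since 2.6 > R, including deep corollas increases the long-run rate.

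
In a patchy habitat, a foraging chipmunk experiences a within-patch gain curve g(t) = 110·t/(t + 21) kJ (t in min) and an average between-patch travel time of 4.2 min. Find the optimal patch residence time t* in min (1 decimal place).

By the marginal value theorem, leave when the instantaneous gain rate g'(t) equals the habitat-wide average g(t)/(T + t).
g'(t) = 110·21/(t + 21)². Setting 110·21/(t+21)² = 110t/[(t+21)(4.2+t)] gives 21(4.2+t) = t(t+21), so t² = 21×4.2 = 88.2.
t* = √88.2 = 9.391 min.

9.4 min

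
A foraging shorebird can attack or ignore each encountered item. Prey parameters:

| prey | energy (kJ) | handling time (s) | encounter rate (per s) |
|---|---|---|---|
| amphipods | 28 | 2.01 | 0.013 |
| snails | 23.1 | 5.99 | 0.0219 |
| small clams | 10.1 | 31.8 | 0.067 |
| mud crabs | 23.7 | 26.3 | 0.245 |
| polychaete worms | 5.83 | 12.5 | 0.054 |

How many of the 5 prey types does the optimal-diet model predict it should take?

3

E/h in descending order: amphipods 13.9, snails 3.86, mud crabs 0.901, polychaete worms 0.466, small clams 0.318 kJ/s. The optimal diet is the largest prefix of this list for which every included type satisfies E_i/h_i > R on the types above it.
Rate on top 1: 0.3547. snails: 3.86 > 0.3547 → include.
Rate on top 2: 0.7516. mud crabs: 0.901 > 0.7516 → include.
Rate on top 3: 0.8784. polychaete worms: 0.466 < 0.8784 → exclude; stop.
Optimal diet: amphipods, snails, mud crabs — 3 of 5 types.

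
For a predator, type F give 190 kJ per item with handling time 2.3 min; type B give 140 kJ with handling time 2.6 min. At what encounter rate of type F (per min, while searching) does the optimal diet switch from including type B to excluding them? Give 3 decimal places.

Drop type B once their profitability E₂/h₂ falls below the rate achievable on type F alone: E₂/h₂ = λE₁/(1 + λh₁).
Solve for λ: λE₁h₂ = E₂(1 + λh₁) → λ(E₁h₂ − E₂h₁) = E₂ → λ = E₂/(E₁h₂ − E₂h₁).
λ = 140/(190×2.6 − 140×2.3) = 140/172 = 0.814 per min.

0.814 per min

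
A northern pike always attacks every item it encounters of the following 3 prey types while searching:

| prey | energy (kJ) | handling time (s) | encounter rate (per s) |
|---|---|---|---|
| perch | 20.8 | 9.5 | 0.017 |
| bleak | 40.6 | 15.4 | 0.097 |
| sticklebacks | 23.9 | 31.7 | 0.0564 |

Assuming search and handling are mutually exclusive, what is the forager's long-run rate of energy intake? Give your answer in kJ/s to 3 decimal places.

1.269 kJ/s

R = Σλ_iE_i / (1 + Σλ_ih_i)
Numerator: 0.017×20.8 + 0.097×40.6 + 0.0564×23.9 = 5.64
Denominator: 1 + 0.017×9.5 + 0.097×15.4 + 0.0564×31.7 = 4.443
R = 5.64/4.443 = 1.269 kJ/s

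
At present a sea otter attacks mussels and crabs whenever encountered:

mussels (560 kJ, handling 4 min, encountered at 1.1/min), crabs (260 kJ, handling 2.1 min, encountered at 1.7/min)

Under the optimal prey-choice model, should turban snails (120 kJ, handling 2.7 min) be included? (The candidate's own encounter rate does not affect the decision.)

No

Intake rate on the current diet: R = (1.1×560 + 1.7×260) / (1 + 1.1×4 + 1.7×2.1) = 1058/8.97 = 117.9 kJ/min.
Profitability of turban snails: 120/2.7 = 44.44 kJ/min.
Since 44.44 < R, time spent handling turban snails is better spent searching.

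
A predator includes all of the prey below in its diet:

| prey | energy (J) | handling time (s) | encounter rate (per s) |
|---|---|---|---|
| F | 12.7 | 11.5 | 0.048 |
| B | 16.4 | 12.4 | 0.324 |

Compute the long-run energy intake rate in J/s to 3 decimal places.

R = (0.048×12.7 + 0.324×16.4) / (1 + 0.048×11.5 + 0.324×12.4) = 5.923/5.57 = 1.063 J/s.

1.063 J/s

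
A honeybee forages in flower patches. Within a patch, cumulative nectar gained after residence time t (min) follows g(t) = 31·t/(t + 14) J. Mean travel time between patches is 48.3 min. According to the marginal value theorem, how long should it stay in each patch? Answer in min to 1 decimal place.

By the marginal value theorem, leave when the instantaneous gain rate g'(t) equals the habitat-wide average g(t)/(T + t).
g'(t) = 31·14/(t + 14)². Setting 31·14/(t+14)² = 31t/[(t+14)(48.3+t)] gives 14(48.3+t) = t(t+14), so t² = 14×48.3 = 676.2.
t* = √676.2 = 26 min.

26.0 min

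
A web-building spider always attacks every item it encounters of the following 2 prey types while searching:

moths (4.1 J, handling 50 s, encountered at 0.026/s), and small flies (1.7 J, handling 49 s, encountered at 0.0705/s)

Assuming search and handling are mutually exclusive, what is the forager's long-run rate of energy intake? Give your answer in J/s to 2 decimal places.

0.04 J/s

R = Σλ_iE_i / (1 + Σλ_ih_i)
Numerator: 0.026×4.1 + 0.0705×1.7 = 0.2264
Denominator: 1 + 0.026×50 + 0.0705×49 = 5.754
R = 0.2264/5.754 = 0.03935 J/s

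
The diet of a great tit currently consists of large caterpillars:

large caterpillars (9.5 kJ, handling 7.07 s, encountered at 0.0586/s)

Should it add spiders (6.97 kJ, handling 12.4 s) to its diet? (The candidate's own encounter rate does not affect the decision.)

On large caterpillars alone, R = ΣλE/(1+Σλh) = 0.5567/1.414 = 0.3936 kJ/s.
Profitability of spiders: 6.97/12.4 = 0.5621 kJ/s.
Since 0.5621 > R, including spiders increases the long-run rate.

Yes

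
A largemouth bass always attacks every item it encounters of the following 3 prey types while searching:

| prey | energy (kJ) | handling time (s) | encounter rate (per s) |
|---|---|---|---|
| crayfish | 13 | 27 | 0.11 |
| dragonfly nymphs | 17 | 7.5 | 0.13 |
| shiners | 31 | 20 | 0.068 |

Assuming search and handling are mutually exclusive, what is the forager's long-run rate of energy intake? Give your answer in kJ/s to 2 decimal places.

0.91 kJ/s

R = Σλ_iE_i / (1 + Σλ_ih_i)
Numerator: 0.11×13 + 0.13×17 + 0.068×31 = 5.748
Denominator: 1 + 0.11×27 + 0.13×7.5 + 0.068×20 = 6.305
R = 5.748/6.305 = 0.9117 kJ/s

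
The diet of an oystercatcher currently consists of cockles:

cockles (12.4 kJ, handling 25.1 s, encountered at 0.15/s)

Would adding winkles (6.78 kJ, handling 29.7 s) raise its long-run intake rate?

No

On cockles alone, R = ΣλE/(1+Σλh) = 1.86/4.765 = 0.3903 kJ/s.
Profitability of winkles: 6.78/29.7 = 0.2283 kJ/s.
0.2283 < 0.3903, so adding winkles would lower the average — exclude it.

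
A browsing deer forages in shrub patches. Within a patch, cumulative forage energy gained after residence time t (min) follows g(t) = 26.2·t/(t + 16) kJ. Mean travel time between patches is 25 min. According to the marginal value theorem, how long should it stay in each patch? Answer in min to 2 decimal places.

Optimal t* satisfies g'(t*) = g(t*)/(T + t*).
g'(t) = 26.2·16/(t + 16)². Setting 26.2·16/(t+16)² = 26.2t/[(t+16)(25+t)] gives 16(25+t) = t(t+16), so t² = 16×25 = 400.
t* = √400 = 20 min.

20.00 min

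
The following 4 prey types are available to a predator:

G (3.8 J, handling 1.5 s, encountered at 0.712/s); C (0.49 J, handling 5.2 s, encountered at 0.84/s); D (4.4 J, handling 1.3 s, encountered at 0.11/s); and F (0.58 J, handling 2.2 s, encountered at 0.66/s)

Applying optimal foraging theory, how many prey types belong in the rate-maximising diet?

E/h in descending order: D 3.38, G 2.53, F 0.264, C 0.0942 J/s. The optimal diet is the largest prefix of this list for which every included type satisfies E_i/h_i > R on the types above it.
Rate on top 1: 0.4234. G: 2.53 > 0.4234 → include.
Rate on top 2: 1.443. F: 0.264 < 1.443 → exclude; stop.
Optimal diet: D, G — 2 of 4 types.

2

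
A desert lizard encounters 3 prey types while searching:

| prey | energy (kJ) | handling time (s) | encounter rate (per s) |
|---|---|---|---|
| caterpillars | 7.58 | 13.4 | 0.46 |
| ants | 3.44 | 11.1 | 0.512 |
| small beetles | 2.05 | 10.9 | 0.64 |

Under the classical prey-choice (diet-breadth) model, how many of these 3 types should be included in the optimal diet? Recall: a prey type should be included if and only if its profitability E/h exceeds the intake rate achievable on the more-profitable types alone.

1

Rank by E/h (kJ/s): caterpillars 0.566, ants 0.31, small beetles 0.188. Include each in turn until the next type's E/h falls below the running intake rate.
Rate on top 1: 0.4867. ants: 0.31 < 0.4867 → exclude; stop.
Optimal diet: caterpillars — 1 of 3 types.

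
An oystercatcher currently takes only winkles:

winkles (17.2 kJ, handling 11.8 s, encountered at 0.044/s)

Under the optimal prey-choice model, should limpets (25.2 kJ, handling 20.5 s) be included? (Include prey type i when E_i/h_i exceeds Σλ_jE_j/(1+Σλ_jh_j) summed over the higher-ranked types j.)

On winkles alone, R = ΣλE/(1+Σλh) = 0.7568/1.519 = 0.4982 kJ/s.
Profitability of limpets: 25.2/20.5 = 1.229 kJ/s.
Since 1.229 > R, including limpets increases the long-run rate.

Yes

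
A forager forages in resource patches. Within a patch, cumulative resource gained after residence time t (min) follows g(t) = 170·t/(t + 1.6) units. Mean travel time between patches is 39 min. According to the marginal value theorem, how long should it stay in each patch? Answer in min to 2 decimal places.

By the marginal value theorem, leave when the instantaneous gain rate g'(t) equals the habitat-wide average g(t)/(T + t).
g'(t) = 170·1.6/(t + 1.6)². Setting 170·1.6/(t+1.6)² = 170t/[(t+1.6)(39+t)] gives 1.6(39+t) = t(t+1.6), so t² = 1.6×39 = 62.4.
t* = √62.4 = 7.899 min.

7.90 min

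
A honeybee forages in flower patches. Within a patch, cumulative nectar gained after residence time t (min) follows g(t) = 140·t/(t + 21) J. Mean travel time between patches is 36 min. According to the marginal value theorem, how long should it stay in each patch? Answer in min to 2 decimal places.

27.50 min

Optimal t* satisfies g'(t*) = g(t*)/(T + t*).
g'(t) = 140·21/(t + 21)². Setting 140·21/(t+21)² = 140t/[(t+21)(36+t)] gives 21(36+t) = t(t+21), so t² = 21×36 = 756.
t* = √756 = 27.5 min.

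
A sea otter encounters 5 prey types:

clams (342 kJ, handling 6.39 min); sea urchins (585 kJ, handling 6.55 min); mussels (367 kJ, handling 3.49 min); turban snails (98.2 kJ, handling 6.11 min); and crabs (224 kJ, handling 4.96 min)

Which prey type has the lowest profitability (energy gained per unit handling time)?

Profitability E/h (kJ/min): clams = 342/6.39 = 53.5, sea urchins = 585/6.55 = 89.3, mussels = 367/3.49 = 105, turban snails = 98.2/6.11 = 16.1, crabs = 224/4.96 = 45.2.
Ranked: mussels > sea urchins > clams > crabs > turban snails.

turban snails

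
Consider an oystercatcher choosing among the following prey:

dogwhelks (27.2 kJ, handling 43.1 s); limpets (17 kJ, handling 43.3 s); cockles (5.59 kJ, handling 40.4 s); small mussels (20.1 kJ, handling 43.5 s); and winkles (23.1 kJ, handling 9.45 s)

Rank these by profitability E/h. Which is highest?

winkles

In descending order of E/h:
winkles: 23.1/9.45 = 2.44 kJ/s
dogwhelks: 27.2/43.1 = 0.631 kJ/s
small mussels: 20.1/43.5 = 0.462 kJ/s
limpets: 17/43.3 = 0.393 kJ/s
cockles: 5.59/40.4 = 0.138 kJ/s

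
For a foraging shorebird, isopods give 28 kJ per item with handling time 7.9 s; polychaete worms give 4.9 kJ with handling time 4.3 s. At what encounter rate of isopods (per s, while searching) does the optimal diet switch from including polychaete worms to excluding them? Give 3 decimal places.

0.060 per s

Drop polychaete worms once their profitability E₂/h₂ falls below the rate achievable on isopods alone: E₂/h₂ = λE₁/(1 + λh₁).
Solve for λ: λE₁h₂ = E₂(1 + λh₁) → λ(E₁h₂ − E₂h₁) = E₂ → λ = E₂/(E₁h₂ − E₂h₁).
λ = 4.9/(28×4.3 − 4.9×7.9) = 4.9/81.69 = 0.05998 per s.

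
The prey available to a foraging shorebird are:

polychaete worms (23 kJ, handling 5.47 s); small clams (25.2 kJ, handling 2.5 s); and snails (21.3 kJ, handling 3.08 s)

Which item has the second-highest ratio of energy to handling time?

Profitability E/h (kJ/s): polychaete worms = 23/5.47 = 4.2, small clams = 25.2/2.5 = 10.1, snails = 21.3/3.08 = 6.92.
Ranked: small clams > snails > polychaete worms.

snails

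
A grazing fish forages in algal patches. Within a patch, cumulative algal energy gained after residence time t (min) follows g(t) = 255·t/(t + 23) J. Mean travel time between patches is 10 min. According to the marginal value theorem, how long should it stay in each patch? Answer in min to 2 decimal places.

15.17 min

Maximise g(t)/(T+t): set derivative to zero → g'(t)(T+t) = g(t).
g'(t) = 255·23/(t + 23)². Setting 255·23/(t+23)² = 255t/[(t+23)(10+t)] gives 23(10+t) = t(t+23), so t² = 23×10 = 230.
t* = √230 = 15.17 min.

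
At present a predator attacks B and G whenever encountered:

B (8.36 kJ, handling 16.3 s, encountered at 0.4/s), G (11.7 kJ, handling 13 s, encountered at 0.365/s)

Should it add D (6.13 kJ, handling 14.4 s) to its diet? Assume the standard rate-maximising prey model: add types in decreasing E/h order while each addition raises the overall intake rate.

On B and G alone, R = ΣλE/(1+Σλh) = 7.614/12.27 = 0.6208 kJ/s.
Profitability of D: 6.13/14.4 = 0.4257 kJ/s.
0.4257 < 0.6208, so adding D would lower the average — exclude it.

No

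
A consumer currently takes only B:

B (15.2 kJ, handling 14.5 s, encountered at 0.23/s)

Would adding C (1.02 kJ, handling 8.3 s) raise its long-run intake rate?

On B alone, R = ΣλE/(1+Σλh) = 3.496/4.335 = 0.8065 kJ/s.
Profitability of C: 1.02/8.3 = 0.1229 kJ/s.
0.1229 < 0.8065, so adding C would lower the average — exclude it.

No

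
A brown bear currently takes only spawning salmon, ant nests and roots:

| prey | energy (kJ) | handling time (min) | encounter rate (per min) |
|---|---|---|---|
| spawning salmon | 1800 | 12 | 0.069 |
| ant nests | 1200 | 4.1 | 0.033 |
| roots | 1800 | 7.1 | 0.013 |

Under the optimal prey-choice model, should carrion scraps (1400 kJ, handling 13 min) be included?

Intake rate on the current diet: R = (0.069×1800 + 0.033×1200 + 0.013×1800) / (1 + 0.069×12 + 0.033×4.1 + 0.013×7.1) = 187.2/2.056 = 91.07 kJ/min.
carrion scraps: E/h = 1400/13 = 107.7 kJ/min.
107.7 > 91.07, so adding carrion scraps raises the average — include it.

Yes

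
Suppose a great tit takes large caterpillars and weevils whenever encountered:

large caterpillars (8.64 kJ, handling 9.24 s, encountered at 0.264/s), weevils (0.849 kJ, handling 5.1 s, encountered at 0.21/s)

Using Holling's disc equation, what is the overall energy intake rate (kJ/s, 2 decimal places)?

0.55 kJ/s

R = Σλ_iE_i / (1 + Σλ_ih_i)
Numerator: 0.264×8.64 + 0.21×0.849 = 2.459
Denominator: 1 + 0.264×9.24 + 0.21×5.1 = 4.51
R = 2.459/4.51 = 0.5452 kJ/s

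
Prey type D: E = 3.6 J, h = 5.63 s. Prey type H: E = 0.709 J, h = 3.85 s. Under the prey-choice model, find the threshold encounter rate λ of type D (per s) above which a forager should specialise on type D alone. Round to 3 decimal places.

0.072 per s

The zero-one rule: include type H iff E₂/h₂ > λE₁/(1+λh₁). Equality gives the switch point.
λE₁h₂ = E₂ + λE₂h₁ ⇒ λ = E₂/(E₁h₂ − E₂h₁) = 0.709/(13.86 − 3.992) = 0.07185 per s.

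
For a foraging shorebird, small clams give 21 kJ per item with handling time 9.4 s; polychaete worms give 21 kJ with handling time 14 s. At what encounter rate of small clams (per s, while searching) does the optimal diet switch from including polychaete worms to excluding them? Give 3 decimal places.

0.217 per s

The zero-one rule: include polychaete worms iff E₂/h₂ > λE₁/(1+λh₁). Equality gives the switch point.
λE₁h₂ = E₂ + λE₂h₁ ⇒ λ = E₂/(E₁h₂ − E₂h₁) = 21/(294 − 197.4) = 0.2174 per s.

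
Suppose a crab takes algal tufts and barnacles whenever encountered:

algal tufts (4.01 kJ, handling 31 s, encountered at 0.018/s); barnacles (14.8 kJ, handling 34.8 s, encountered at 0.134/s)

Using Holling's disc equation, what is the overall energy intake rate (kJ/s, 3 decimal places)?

R = (0.018×4.01 + 0.134×14.8) / (1 + 0.018×31 + 0.134×34.8) = 2.055/6.221 = 0.3304 kJ/s.

0.330 kJ/s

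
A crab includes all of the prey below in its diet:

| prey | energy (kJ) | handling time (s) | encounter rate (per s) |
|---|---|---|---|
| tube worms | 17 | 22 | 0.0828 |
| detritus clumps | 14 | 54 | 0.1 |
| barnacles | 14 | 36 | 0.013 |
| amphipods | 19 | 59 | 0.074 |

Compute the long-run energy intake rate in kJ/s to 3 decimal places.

0.337 kJ/s

R = (0.0828×17 + 0.1×14 + 0.013×14 + 0.074×19) / (1 + 0.0828×22 + 0.1×54 + 0.013×36 + 0.074×59) = 4.396/13.06 = 0.3367 kJ/s.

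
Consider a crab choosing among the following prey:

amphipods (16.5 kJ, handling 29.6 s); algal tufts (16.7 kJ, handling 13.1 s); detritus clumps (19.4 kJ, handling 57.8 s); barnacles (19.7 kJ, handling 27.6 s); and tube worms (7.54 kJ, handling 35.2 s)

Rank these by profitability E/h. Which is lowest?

In descending order of E/h:
algal tufts: 16.7/13.1 = 1.27 kJ/s
barnacles: 19.7/27.6 = 0.714 kJ/s
amphipods: 16.5/29.6 = 0.557 kJ/s
detritus clumps: 19.4/57.8 = 0.336 kJ/s
tube worms: 7.54/35.2 = 0.214 kJ/s

tube worms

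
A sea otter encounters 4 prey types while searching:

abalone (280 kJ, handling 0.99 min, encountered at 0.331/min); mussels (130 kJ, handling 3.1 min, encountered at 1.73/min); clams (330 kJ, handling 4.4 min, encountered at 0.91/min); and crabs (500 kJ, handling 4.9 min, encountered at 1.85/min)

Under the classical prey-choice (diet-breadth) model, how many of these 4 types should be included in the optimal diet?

Rank by E/h (kJ/min): abalone 283, crabs 102, clams 75, mussels 41.9. Include each in turn until the next type's E/h falls below the running intake rate.
Rate on top 1: 69.81. crabs: 102 > 69.81 → include.
Rate on top 2: 97.92. clams: 75 < 97.92 → exclude; stop.
Optimal diet: abalone, crabs — 2 of 4 types.

2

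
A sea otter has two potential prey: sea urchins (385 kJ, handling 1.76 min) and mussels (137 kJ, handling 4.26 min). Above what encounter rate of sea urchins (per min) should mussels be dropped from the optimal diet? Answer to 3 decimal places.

0.098 per min

Drop mussels once their profitability E₂/h₂ falls below the rate achievable on sea urchins alone: E₂/h₂ = λE₁/(1 + λh₁).
Solve for λ: λE₁h₂ = E₂(1 + λh₁) → λ(E₁h₂ − E₂h₁) = E₂ → λ = E₂/(E₁h₂ − E₂h₁).
λ = 137/(385×4.26 − 137×1.76) = 137/1399 = 0.09793 per min.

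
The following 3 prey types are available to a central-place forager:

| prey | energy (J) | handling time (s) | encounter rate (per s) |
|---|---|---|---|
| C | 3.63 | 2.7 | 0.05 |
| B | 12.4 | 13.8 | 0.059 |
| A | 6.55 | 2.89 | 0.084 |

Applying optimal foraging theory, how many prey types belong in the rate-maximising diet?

Rank by E/h (J/s): A 2.27, C 1.34, B 0.899. Include each in turn until the next type's E/h falls below the running intake rate.
Rate on top 1: 0.4427. C: 1.34 > 0.4427 → include.
Rate on top 2: 0.5311. B: 0.899 > 0.5311 → include.
Optimal diet: A, C, B — 3 of 3 types.

3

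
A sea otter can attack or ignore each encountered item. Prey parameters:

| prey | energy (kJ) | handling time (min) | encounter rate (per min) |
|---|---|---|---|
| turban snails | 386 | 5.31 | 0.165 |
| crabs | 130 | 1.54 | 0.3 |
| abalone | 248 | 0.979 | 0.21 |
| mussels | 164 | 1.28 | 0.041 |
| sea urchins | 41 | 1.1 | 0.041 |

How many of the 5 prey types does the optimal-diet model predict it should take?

Profitabilities (E/h, kJ/min): abalone 253, mussels 128, crabs 84.4, turban snails 72.7, sea urchins 37.3. Add prey in this order while the next type's profitability exceeds the intake rate on those already taken.
Rate on top 1: 43.2. mussels: 128 > 43.2 → include.
Rate on top 2: 46.74. crabs: 84.4 > 46.74 → include.
Rate on top 3: 56.86. turban snails: 72.7 > 56.86 → include.
Rate on top 4: 62.2. sea urchins: 37.3 < 62.2 → exclude; stop.
Optimal diet: abalone, mussels, crabs, turban snails — 4 of 5 types.

4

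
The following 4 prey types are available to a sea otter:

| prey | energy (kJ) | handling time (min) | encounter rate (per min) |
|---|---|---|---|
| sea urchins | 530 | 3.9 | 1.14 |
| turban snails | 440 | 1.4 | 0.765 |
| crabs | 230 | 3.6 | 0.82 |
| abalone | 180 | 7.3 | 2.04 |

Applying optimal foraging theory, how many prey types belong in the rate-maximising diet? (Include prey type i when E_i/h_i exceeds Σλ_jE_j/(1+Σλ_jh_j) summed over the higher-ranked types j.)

1

Rank by E/h (kJ/min): turban snails 314, sea urchins 136, crabs 63.9, abalone 24.7. Include each in turn until the next type's E/h falls below the running intake rate.
Rate on top 1: 162.5. sea urchins: 136 < 162.5 → exclude; stop.
Optimal diet: turban snails — 1 of 4 types.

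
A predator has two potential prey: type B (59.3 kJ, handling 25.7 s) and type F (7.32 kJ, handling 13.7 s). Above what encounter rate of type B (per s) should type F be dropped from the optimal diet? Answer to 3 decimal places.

0.012 per s

At the threshold, the rate on type B alone equals the profitability of type F: λ·59.3/(1 + λ·25.7) = 7.32/13.7 = 0.5343.
Rearranging, λ(59.3 − 0.5343×25.7) = 0.5343, so λ = 0.5343/45.57 = 0.01173 per s.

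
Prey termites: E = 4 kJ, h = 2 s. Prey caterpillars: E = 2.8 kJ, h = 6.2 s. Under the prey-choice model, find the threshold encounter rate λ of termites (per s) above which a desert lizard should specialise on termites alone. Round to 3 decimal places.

0.146 per s

At the threshold, the rate on termites alone equals the profitability of caterpillars: λ·4/(1 + λ·2) = 2.8/6.2 = 0.4516.
Rearranging, λ(4 − 0.4516×2) = 0.4516, so λ = 0.4516/3.097 = 0.1458 per s.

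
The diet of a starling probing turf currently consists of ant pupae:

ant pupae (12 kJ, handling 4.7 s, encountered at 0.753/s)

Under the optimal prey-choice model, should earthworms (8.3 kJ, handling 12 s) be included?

No

On ant pupae alone, R = ΣλE/(1+Σλh) = 9.036/4.539 = 1.991 kJ/s.
Profitability of earthworms: 8.3/12 = 0.6917 kJ/s.
0.6917 < 1.991, so adding earthworms would lower the average — exclude it.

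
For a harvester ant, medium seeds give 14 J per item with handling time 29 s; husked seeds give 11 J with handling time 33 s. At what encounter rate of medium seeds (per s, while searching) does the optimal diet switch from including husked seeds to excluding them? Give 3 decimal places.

Drop husked seeds once their profitability E₂/h₂ falls below the rate achievable on medium seeds alone: E₂/h₂ = λE₁/(1 + λh₁).
Solve for λ: λE₁h₂ = E₂(1 + λh₁) → λ(E₁h₂ − E₂h₁) = E₂ → λ = E₂/(E₁h₂ − E₂h₁).
λ = 11/(14×33 − 11×29) = 11/143 = 0.07692 per s.

0.077 per s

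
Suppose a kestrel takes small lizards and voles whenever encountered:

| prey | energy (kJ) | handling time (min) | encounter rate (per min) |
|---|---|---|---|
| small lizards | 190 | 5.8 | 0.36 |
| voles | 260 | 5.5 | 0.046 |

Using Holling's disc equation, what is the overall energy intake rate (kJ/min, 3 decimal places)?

Energy encountered per unit search time: 0.36×190 + 0.046×260 = 80.36 kJ/min.
Handling time per unit search time: 0.36×5.8 + 0.046×5.5 = 2.341.
Rate = 80.36/(1 + 2.341) = 24.05 kJ/min.

24.053 kJ/min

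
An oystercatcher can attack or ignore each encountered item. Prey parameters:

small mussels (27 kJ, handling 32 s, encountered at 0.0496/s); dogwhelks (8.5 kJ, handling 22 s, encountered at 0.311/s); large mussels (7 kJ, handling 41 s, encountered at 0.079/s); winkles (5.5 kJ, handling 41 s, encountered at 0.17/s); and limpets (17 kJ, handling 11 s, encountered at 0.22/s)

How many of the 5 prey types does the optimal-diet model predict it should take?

1

E/h in descending order: limpets 1.55, small mussels 0.844, dogwhelks 0.386, large mussels 0.171, winkles 0.134 kJ/s. The optimal diet is the largest prefix of this list for which every included type satisfies E_i/h_i > R on the types above it.
Rate on top 1: 1.094. small mussels: 0.844 < 1.094 → exclude; stop.
Optimal diet: limpets — 1 of 5 types.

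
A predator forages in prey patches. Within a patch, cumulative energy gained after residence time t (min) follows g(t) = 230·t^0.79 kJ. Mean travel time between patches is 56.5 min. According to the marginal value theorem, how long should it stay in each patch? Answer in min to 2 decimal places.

Optimal t* satisfies g'(t*) = g(t*)/(T + t*).
g'(t) = 0.79·230·t^-0.21. Setting 0.79·230·t^-0.21 = 230·t^0.79/(56.5+t) gives 0.79(56.5+t) = t, so 0.21·t = 0.79×56.5.
t* = 0.79×56.5/0.21 = 212.5 min.

212.55 min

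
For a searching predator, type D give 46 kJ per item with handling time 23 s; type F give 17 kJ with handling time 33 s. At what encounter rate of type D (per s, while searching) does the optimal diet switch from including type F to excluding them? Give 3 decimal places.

0.015 per s

At the threshold, the rate on type D alone equals the profitability of type F: λ·46/(1 + λ·23) = 17/33 = 0.5152.
Rearranging, λ(46 − 0.5152×23) = 0.5152, so λ = 0.5152/34.15 = 0.01508 per s.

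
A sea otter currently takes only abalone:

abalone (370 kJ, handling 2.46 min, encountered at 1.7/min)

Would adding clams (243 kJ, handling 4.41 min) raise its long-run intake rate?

No

Intake rate on the current diet: R = (1.7×370) / (1 + 1.7×2.46) = 629/5.182 = 121.4 kJ/min.
Profitability of clams: 243/4.41 = 55.1 kJ/min.
55.1 < 121.4, so adding clams would lower the average — exclude it.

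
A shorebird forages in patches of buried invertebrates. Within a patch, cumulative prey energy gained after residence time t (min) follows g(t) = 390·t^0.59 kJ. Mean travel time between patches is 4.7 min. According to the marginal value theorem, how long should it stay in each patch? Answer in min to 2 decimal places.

Optimal t* satisfies g'(t*) = g(t*)/(T + t*).
g'(t) = 0.59·390·t^-0.41. Setting 0.59·390·t^-0.41 = 390·t^0.59/(4.7+t) gives 0.59(4.7+t) = t, so 0.41·t = 0.59×4.7.
t* = 0.59×4.7/0.41 = 6.763 min.

6.76 min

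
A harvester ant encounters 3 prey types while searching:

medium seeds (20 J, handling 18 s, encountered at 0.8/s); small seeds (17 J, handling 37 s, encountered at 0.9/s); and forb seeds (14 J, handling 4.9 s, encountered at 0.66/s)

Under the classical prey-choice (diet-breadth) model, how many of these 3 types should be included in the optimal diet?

1

Rank by E/h (J/s): forb seeds 2.86, medium seeds 1.11, small seeds 0.459. Include each in turn until the next type's E/h falls below the running intake rate.
Rate on top 1: 2.182. medium seeds: 1.11 < 2.182 → exclude; stop.
Optimal diet: forb seeds — 1 of 3 types.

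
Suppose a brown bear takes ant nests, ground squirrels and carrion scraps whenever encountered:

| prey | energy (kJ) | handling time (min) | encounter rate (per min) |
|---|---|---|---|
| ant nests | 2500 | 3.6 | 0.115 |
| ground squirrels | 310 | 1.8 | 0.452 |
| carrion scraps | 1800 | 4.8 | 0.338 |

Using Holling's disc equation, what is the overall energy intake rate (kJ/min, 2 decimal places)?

269.10 kJ/min

Energy encountered per unit search time: 0.115×2500 + 0.452×310 + 0.338×1800 = 1036 kJ/min.
Handling time per unit search time: 0.115×3.6 + 0.452×1.8 + 0.338×4.8 = 2.85.
Rate = 1036/(1 + 2.85) = 269.1 kJ/min.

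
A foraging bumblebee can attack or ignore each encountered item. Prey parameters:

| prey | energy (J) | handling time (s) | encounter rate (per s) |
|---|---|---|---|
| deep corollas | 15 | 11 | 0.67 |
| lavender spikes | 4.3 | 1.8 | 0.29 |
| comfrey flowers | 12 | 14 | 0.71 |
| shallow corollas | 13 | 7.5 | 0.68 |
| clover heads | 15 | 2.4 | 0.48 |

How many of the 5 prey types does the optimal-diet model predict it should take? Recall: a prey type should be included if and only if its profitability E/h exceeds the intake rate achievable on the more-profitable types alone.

Profitabilities (E/h, J/s): clover heads 6.25, lavender spikes 2.39, shallow corollas 1.73, deep corollas 1.36, comfrey flowers 0.857. Add prey in this order while the next type's profitability exceeds the intake rate on those already taken.
Rate on top 1: 3.346. lavender spikes: 2.39 < 3.346 → exclude; stop.
Optimal diet: clover heads — 1 of 5 types.

1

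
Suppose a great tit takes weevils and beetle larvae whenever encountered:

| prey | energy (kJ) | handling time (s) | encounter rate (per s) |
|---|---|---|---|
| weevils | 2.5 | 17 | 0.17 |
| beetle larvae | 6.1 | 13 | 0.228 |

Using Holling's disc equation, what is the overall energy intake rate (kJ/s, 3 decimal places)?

0.265 kJ/s

R = Σλ_iE_i / (1 + Σλ_ih_i)
Numerator: 0.17×2.5 + 0.228×6.1 = 1.816
Denominator: 1 + 0.17×17 + 0.228×13 = 6.854
R = 1.816/6.854 = 0.2649 kJ/s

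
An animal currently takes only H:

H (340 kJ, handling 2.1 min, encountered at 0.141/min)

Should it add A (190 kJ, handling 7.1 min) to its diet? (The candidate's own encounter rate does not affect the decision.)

On H alone, R = ΣλE/(1+Σλh) = 47.94/1.296 = 36.99 kJ/min.
Profitability of A: 190/7.1 = 26.76 kJ/min.
26.76 < 36.99, so adding A would lower the average — exclude it.

No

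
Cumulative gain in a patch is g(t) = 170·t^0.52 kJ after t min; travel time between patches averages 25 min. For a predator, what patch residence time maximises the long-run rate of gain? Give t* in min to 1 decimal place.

27.1 min

Maximise g(t)/(T+t): set derivative to zero → g'(t)(T+t) = g(t).
g'(t) = 0.52·170·t^-0.48. Setting 0.52·170·t^-0.48 = 170·t^0.52/(25+t) gives 0.52(25+t) = t, so 0.48·t = 0.52×25.
t* = 0.52×25/0.48 = 27.08 min.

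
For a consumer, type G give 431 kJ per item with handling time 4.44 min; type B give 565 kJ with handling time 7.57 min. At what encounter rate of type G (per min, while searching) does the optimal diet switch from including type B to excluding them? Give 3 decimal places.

0.749 per min

Drop type B once their profitability E₂/h₂ falls below the rate achievable on type G alone: E₂/h₂ = λE₁/(1 + λh₁).
Solve for λ: λE₁h₂ = E₂(1 + λh₁) → λ(E₁h₂ − E₂h₁) = E₂ → λ = E₂/(E₁h₂ − E₂h₁).
λ = 565/(431×7.57 − 565×4.44) = 565/754.1 = 0.7493 per min.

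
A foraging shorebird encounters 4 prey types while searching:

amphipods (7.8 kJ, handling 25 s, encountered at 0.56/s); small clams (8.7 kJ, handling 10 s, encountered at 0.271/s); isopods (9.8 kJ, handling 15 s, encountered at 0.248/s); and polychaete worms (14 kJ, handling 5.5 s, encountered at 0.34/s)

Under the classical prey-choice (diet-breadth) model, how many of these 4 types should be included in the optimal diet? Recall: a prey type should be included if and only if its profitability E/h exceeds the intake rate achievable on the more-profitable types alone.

Rank by E/h (kJ/s): polychaete worms 2.55, small clams 0.87, isopods 0.653, amphipods 0.312. Include each in turn until the next type's E/h falls below the running intake rate.
Rate on top 1: 1.659. small clams: 0.87 < 1.659 → exclude; stop.
Optimal diet: polychaete worms — 1 of 4 types.

1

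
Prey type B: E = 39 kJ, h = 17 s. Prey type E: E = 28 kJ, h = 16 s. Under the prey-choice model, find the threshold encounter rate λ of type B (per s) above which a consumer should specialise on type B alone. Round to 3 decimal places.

At the threshold, the rate on type B alone equals the profitability of type E: λ·39/(1 + λ·17) = 28/16 = 1.75.
Rearranging, λ(39 − 1.75×17) = 1.75, so λ = 1.75/9.25 = 0.1892 per s.

0.189 per s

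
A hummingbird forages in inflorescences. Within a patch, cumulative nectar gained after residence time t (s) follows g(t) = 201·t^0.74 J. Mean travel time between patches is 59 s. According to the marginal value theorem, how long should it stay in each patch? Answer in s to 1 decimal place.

167.9 s

Optimal t* satisfies g'(t*) = g(t*)/(T + t*).
g'(t) = 0.74·201·t^-0.26. Setting 0.74·201·t^-0.26 = 201·t^0.74/(59+t) gives 0.74(59+t) = t, so 0.26·t = 0.74×59.
t* = 0.74×59/0.26 = 167.9 s.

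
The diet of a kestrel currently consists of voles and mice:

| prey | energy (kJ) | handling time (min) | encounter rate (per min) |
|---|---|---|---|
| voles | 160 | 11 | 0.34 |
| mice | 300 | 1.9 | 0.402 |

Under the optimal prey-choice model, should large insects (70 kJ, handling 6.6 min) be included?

Intake rate on the current diet: R = (0.34×160 + 0.402×300) / (1 + 0.34×11 + 0.402×1.9) = 175/5.504 = 31.8 kJ/min.
large insects: E/h = 70/6.6 = 10.61 kJ/min.
10.61 < 31.8, so adding large insects would lower the average — exclude it.

No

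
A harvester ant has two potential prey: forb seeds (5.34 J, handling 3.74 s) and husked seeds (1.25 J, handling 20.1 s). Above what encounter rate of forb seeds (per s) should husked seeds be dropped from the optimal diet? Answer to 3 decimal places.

0.012 per s

The zero-one rule: include husked seeds iff E₂/h₂ > λE₁/(1+λh₁). Equality gives the switch point.
λE₁h₂ = E₂ + λE₂h₁ ⇒ λ = E₂/(E₁h₂ − E₂h₁) = 1.25/(107.3 − 4.675) = 0.01218 per s.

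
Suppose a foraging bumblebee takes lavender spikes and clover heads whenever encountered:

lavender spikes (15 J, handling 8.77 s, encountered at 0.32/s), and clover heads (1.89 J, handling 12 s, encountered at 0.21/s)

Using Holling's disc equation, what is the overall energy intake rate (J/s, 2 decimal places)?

0.82 J/s

R = (0.32×15 + 0.21×1.89) / (1 + 0.32×8.77 + 0.21×12) = 5.197/6.326 = 0.8215 J/s.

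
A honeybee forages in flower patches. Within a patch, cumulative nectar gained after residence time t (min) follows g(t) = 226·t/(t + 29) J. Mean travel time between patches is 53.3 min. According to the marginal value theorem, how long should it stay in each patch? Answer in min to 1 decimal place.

39.3 min

By the marginal value theorem, leave when the instantaneous gain rate g'(t) equals the habitat-wide average g(t)/(T + t).
g'(t) = 226·29/(t + 29)². Setting 226·29/(t+29)² = 226t/[(t+29)(53.3+t)] gives 29(53.3+t) = t(t+29), so t² = 29×53.3 = 1546.
t* = √1546 = 39.32 min.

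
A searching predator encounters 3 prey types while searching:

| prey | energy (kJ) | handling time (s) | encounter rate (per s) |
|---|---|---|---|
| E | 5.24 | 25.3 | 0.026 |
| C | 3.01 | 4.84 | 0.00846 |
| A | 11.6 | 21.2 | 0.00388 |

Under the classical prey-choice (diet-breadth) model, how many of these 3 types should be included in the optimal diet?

3

Rank by E/h (kJ/s): C 0.622, A 0.547, E 0.207. Include each in turn until the next type's E/h falls below the running intake rate.
Rate on top 1: 0.02446. A: 0.547 > 0.02446 → include.
Rate on top 2: 0.06274. E: 0.207 > 0.06274 → include.
Optimal diet: C, A, E — 3 of 3 types.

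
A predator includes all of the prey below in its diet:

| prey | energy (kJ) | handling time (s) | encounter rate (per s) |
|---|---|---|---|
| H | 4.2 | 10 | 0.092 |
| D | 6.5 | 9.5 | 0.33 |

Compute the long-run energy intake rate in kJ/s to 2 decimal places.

0.50 kJ/s

R = Σλ_iE_i / (1 + Σλ_ih_i)
Numerator: 0.092×4.2 + 0.33×6.5 = 2.531
Denominator: 1 + 0.092×10 + 0.33×9.5 = 5.055
R = 2.531/5.055 = 0.5008 kJ/s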